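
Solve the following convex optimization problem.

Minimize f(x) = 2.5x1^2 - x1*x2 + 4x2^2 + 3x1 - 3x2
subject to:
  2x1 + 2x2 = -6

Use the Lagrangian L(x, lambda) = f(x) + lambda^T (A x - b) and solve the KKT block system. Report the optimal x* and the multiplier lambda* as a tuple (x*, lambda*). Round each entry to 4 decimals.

Form the Lagrangian:
  L(x, lambda) = (1/2) x^T Q x + c^T x + lambda^T (A x - b)
Stationarity (grad_x L = 0): Q x + c + A^T lambda = 0.
Primal feasibility: A x = b.

This gives the KKT block system:
  [ Q   A^T ] [ x     ]   [-c ]
  [ A    0  ] [ lambda ] = [ b ]

Solving the linear system:
  x*      = (-2.2, -0.8)
  lambda* = (3.6)
  f(x*)   = 8.7

x* = (-2.2, -0.8), lambda* = (3.6)


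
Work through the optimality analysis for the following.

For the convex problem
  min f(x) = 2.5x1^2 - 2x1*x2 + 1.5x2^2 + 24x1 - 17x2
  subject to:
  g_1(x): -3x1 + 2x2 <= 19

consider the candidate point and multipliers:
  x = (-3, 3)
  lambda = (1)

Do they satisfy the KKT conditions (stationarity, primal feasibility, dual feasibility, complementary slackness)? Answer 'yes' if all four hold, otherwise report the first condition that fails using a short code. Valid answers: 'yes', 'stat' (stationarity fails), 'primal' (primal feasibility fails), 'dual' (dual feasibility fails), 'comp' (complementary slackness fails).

Gradient of f: grad f(x) = Q x + c = (3, -2)
Constraint values g_i(x) = a_i^T x - b_i:
  g_1((-3, 3)) = -4
Stationarity residual: grad f(x) + sum_i lambda_i a_i = (0, 0)
  -> stationarity OK
Primal feasibility (all g_i <= 0): OK
Dual feasibility (all lambda_i >= 0): OK
Complementary slackness (lambda_i * g_i(x) = 0 for all i): FAILS

Verdict: the first failing condition is complementary_slackness -> comp.

comp


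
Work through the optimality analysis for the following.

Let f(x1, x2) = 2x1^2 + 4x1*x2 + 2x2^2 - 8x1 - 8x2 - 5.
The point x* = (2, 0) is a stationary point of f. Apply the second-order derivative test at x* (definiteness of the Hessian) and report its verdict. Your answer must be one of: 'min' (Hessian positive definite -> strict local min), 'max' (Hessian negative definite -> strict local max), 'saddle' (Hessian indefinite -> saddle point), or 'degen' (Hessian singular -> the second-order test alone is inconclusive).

Compute the Hessian H = grad^2 f:
  H = [[4, 4], [4, 4]]
Verify stationarity: grad f(x*) = H x* + g = (0, 0).
Eigenvalues of H: 0, 8.
H has a zero eigenvalue (singular; positive semidefinite but not definite), so H is neither positive definite, negative definite, nor indefinite. The second-order test alone is inconclusive -> degen.
(Indeed, f is constant along the null direction of H through x*, so x* is not a strict local extremum.)

degen


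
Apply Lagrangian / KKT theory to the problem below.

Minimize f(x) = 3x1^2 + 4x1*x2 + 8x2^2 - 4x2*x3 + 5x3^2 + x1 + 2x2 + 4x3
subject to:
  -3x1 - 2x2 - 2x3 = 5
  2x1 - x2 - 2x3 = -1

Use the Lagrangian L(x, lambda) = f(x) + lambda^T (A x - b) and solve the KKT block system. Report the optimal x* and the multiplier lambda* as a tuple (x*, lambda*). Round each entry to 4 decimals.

Form the Lagrangian:
  L(x, lambda) = (1/2) x^T Q x + c^T x + lambda^T (A x - b)
Stationarity (grad_x L = 0): Q x + c + A^T lambda = 0.
Primal feasibility: A x = b.

This gives the KKT block system:
  [ Q   A^T ] [ x     ]   [-c ]
  [ A    0  ] [ lambda ] = [ b ]

Solving the linear system:
  x*      = (-1.1734, -0.1329, -0.607)
  lambda* = (-1.6221, 0.8528)
  f(x*)   = 2.5481

x* = (-1.1734, -0.1329, -0.607), lambda* = (-1.6221, 0.8528)


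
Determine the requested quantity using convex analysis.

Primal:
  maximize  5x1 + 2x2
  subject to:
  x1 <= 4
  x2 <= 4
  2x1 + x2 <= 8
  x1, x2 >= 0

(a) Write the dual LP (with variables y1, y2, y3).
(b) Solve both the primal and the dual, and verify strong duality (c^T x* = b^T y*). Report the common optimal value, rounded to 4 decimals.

The standard primal-dual pair for 'max c^T x s.t. A x <= b, x >= 0' is:
  Dual:  min b^T y  s.t.  A^T y >= c,  y >= 0.

So the dual LP is:
  minimize  4y1 + 4y2 + 8y3
  subject to:
    y1 + 2y3 >= 5
    y2 + y3 >= 2
    y1, y2, y3 >= 0

Solving the primal: x* = (4, 0).
  primal value c^T x* = 20.
Solving the dual: y* = (1, 0, 2).
  dual value b^T y* = 20.
Strong duality: c^T x* = b^T y*. Confirmed.

20


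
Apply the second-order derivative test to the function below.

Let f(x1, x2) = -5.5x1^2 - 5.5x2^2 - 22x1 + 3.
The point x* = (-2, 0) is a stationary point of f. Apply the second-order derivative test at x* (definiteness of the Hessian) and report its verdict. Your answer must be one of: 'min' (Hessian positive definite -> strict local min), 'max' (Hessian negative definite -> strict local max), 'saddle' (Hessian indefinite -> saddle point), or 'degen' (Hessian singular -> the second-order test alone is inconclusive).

Compute the Hessian H = grad^2 f:
  H = [[-11, 0], [0, -11]]
Verify stationarity: grad f(x*) = H x* + g = (0, 0).
Eigenvalues of H: -11, -11.
Both eigenvalues < 0, so H is negative definite -> x* is a strict local max.

max


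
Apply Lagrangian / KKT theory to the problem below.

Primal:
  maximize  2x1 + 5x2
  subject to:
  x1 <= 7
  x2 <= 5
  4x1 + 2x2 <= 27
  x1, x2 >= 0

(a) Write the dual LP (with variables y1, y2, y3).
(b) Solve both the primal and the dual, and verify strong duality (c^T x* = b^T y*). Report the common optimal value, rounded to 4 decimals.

The standard primal-dual pair for 'max c^T x s.t. A x <= b, x >= 0' is:
  Dual:  min b^T y  s.t.  A^T y >= c,  y >= 0.

So the dual LP is:
  minimize  7y1 + 5y2 + 27y3
  subject to:
    y1 + 4y3 >= 2
    y2 + 2y3 >= 5
    y1, y2, y3 >= 0

Solving the primal: x* = (4.25, 5).
  primal value c^T x* = 33.5.
Solving the dual: y* = (0, 4, 0.5).
  dual value b^T y* = 33.5.
Strong duality: c^T x* = b^T y*. Confirmed.

33.5


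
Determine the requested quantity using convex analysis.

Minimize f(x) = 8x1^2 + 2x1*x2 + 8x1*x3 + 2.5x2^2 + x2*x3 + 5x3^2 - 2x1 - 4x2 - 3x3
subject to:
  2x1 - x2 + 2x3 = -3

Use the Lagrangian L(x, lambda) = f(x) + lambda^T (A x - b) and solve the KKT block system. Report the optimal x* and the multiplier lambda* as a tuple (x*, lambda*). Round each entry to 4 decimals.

Form the Lagrangian:
  L(x, lambda) = (1/2) x^T Q x + c^T x + lambda^T (A x - b)
Stationarity (grad_x L = 0): Q x + c + A^T lambda = 0.
Primal feasibility: A x = b.

This gives the KKT block system:
  [ Q   A^T ] [ x     ]   [-c ]
  [ A    0  ] [ lambda ] = [ b ]

Solving the linear system:
  x*      = (-0.4, 1.7059, -0.2471)
  lambda* = (3.4824)
  f(x*)   = 2.5824

x* = (-0.4, 1.7059, -0.2471), lambda* = (3.4824)


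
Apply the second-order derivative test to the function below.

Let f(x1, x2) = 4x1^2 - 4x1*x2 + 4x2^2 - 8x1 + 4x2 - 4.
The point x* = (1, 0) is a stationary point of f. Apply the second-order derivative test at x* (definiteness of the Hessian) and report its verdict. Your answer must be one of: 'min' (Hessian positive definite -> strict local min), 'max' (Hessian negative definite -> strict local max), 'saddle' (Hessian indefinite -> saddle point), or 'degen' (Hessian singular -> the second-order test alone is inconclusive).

Compute the Hessian H = grad^2 f:
  H = [[8, -4], [-4, 8]]
Verify stationarity: grad f(x*) = H x* + g = (0, 0).
Eigenvalues of H: 4, 12.
Both eigenvalues > 0, so H is positive definite -> x* is a strict local min.

min


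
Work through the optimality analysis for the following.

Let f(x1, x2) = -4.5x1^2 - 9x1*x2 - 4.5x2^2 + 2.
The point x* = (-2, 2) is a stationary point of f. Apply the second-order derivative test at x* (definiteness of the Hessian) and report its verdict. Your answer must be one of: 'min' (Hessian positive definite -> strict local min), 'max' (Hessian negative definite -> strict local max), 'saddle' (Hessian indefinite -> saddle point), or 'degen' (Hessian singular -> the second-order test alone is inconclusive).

Compute the Hessian H = grad^2 f:
  H = [[-9, -9], [-9, -9]]
Verify stationarity: grad f(x*) = H x* + g = (0, 0).
Eigenvalues of H: -18, 0.
H has a zero eigenvalue (singular; negative semidefinite but not definite), so H is neither positive definite, negative definite, nor indefinite. The second-order test alone is inconclusive -> degen.
(Indeed, f is constant along the null direction of H through x*, so x* is not a strict local extremum.)

degen


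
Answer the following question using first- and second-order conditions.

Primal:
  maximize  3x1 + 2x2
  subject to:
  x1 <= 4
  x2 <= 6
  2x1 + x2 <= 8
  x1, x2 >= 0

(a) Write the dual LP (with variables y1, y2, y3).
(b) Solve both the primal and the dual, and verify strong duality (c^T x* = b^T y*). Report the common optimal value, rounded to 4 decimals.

The standard primal-dual pair for 'max c^T x s.t. A x <= b, x >= 0' is:
  Dual:  min b^T y  s.t.  A^T y >= c,  y >= 0.

So the dual LP is:
  minimize  4y1 + 6y2 + 8y3
  subject to:
    y1 + 2y3 >= 3
    y2 + y3 >= 2
    y1, y2, y3 >= 0

Solving the primal: x* = (1, 6).
  primal value c^T x* = 15.
Solving the dual: y* = (0, 0.5, 1.5).
  dual value b^T y* = 15.
Strong duality: c^T x* = b^T y*. Confirmed.

15


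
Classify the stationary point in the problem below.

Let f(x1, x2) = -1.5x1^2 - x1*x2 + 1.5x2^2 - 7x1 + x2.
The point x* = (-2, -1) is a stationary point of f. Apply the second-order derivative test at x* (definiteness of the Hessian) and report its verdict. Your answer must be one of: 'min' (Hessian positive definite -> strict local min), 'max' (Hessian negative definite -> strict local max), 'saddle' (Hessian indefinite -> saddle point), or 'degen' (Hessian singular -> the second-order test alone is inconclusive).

Compute the Hessian H = grad^2 f:
  H = [[-3, -1], [-1, 3]]
Verify stationarity: grad f(x*) = H x* + g = (0, 0).
Eigenvalues of H: -3.1623, 3.1623.
Eigenvalues have mixed signs, so H is indefinite -> x* is a saddle point.

saddle


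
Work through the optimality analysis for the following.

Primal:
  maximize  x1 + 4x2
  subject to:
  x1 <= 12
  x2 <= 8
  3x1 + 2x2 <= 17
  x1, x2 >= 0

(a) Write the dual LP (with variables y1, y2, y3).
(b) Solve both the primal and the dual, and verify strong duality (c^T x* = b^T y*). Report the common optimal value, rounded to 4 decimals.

The standard primal-dual pair for 'max c^T x s.t. A x <= b, x >= 0' is:
  Dual:  min b^T y  s.t.  A^T y >= c,  y >= 0.

So the dual LP is:
  minimize  12y1 + 8y2 + 17y3
  subject to:
    y1 + 3y3 >= 1
    y2 + 2y3 >= 4
    y1, y2, y3 >= 0

Solving the primal: x* = (0.3333, 8).
  primal value c^T x* = 32.3333.
Solving the dual: y* = (0, 3.3333, 0.3333).
  dual value b^T y* = 32.3333.
Strong duality: c^T x* = b^T y*. Confirmed.

32.3333


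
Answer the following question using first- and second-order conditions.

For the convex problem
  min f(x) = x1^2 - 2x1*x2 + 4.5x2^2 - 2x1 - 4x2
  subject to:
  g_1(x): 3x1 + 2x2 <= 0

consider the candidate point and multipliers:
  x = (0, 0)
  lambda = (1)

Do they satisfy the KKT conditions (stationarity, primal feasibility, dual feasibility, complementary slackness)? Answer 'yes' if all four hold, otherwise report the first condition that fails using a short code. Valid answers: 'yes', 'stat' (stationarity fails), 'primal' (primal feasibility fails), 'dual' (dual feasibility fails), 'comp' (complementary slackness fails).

Gradient of f: grad f(x) = Q x + c = (-2, -4)
Constraint values g_i(x) = a_i^T x - b_i:
  g_1((0, 0)) = 0
Stationarity residual: grad f(x) + sum_i lambda_i a_i = (1, -2)
  -> stationarity FAILS
Primal feasibility (all g_i <= 0): OK
Dual feasibility (all lambda_i >= 0): OK
Complementary slackness (lambda_i * g_i(x) = 0 for all i): OK

Verdict: the first failing condition is stationarity -> stat.

stat


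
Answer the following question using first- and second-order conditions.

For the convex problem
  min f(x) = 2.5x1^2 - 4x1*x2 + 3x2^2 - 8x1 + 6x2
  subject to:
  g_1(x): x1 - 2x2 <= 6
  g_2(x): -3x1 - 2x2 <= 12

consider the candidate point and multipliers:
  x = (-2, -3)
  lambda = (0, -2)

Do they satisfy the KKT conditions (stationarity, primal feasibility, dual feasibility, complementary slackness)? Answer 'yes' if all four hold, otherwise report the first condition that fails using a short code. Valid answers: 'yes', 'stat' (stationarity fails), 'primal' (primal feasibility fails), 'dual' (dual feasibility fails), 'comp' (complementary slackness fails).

Gradient of f: grad f(x) = Q x + c = (-6, -4)
Constraint values g_i(x) = a_i^T x - b_i:
  g_1((-2, -3)) = -2
  g_2((-2, -3)) = 0
Stationarity residual: grad f(x) + sum_i lambda_i a_i = (0, 0)
  -> stationarity OK
Primal feasibility (all g_i <= 0): OK
Dual feasibility (all lambda_i >= 0): FAILS
Complementary slackness (lambda_i * g_i(x) = 0 for all i): OK

Verdict: the first failing condition is dual_feasibility -> dual.

dual


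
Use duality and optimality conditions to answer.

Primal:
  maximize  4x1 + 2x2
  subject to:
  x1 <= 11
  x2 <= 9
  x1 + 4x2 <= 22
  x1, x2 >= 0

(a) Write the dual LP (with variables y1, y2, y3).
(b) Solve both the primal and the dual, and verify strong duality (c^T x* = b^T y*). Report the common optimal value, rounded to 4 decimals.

The standard primal-dual pair for 'max c^T x s.t. A x <= b, x >= 0' is:
  Dual:  min b^T y  s.t.  A^T y >= c,  y >= 0.

So the dual LP is:
  minimize  11y1 + 9y2 + 22y3
  subject to:
    y1 + y3 >= 4
    y2 + 4y3 >= 2
    y1, y2, y3 >= 0

Solving the primal: x* = (11, 2.75).
  primal value c^T x* = 49.5.
Solving the dual: y* = (3.5, 0, 0.5).
  dual value b^T y* = 49.5.
Strong duality: c^T x* = b^T y*. Confirmed.

49.5


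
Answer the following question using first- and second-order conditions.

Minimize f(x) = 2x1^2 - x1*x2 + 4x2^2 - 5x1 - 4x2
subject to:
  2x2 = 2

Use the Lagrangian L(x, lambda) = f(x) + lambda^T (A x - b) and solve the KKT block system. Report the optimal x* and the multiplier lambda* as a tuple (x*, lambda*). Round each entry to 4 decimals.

Form the Lagrangian:
  L(x, lambda) = (1/2) x^T Q x + c^T x + lambda^T (A x - b)
Stationarity (grad_x L = 0): Q x + c + A^T lambda = 0.
Primal feasibility: A x = b.

This gives the KKT block system:
  [ Q   A^T ] [ x     ]   [-c ]
  [ A    0  ] [ lambda ] = [ b ]

Solving the linear system:
  x*      = (1.5, 1)
  lambda* = (-1.25)
  f(x*)   = -4.5

x* = (1.5, 1), lambda* = (-1.25)


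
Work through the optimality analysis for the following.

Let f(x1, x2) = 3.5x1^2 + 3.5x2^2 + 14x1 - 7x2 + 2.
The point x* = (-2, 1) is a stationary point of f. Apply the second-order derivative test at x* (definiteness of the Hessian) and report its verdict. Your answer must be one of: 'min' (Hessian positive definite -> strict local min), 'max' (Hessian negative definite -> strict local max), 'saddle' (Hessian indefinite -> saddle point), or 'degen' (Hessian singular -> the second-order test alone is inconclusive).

Compute the Hessian H = grad^2 f:
  H = [[7, 0], [0, 7]]
Verify stationarity: grad f(x*) = H x* + g = (0, 0).
Eigenvalues of H: 7, 7.
Both eigenvalues > 0, so H is positive definite -> x* is a strict local min.

min


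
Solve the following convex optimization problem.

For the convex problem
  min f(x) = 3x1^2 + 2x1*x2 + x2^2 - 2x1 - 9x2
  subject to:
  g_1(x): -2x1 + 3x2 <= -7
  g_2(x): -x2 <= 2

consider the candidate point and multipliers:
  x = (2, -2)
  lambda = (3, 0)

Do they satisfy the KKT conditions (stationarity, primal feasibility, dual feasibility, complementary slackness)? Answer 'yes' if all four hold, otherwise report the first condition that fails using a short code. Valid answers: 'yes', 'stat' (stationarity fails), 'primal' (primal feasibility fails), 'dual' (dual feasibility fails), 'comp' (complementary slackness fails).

Gradient of f: grad f(x) = Q x + c = (6, -9)
Constraint values g_i(x) = a_i^T x - b_i:
  g_1((2, -2)) = -3
  g_2((2, -2)) = 0
Stationarity residual: grad f(x) + sum_i lambda_i a_i = (0, 0)
  -> stationarity OK
Primal feasibility (all g_i <= 0): OK
Dual feasibility (all lambda_i >= 0): OK
Complementary slackness (lambda_i * g_i(x) = 0 for all i): FAILS

Verdict: the first failing condition is complementary_slackness -> comp.

comp


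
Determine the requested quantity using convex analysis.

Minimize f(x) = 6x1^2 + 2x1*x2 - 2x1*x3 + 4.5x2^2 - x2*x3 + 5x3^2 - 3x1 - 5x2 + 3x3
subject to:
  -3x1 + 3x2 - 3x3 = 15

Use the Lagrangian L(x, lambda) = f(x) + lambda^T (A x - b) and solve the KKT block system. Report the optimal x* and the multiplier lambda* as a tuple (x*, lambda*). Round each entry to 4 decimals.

Form the Lagrangian:
  L(x, lambda) = (1/2) x^T Q x + c^T x + lambda^T (A x - b)
Stationarity (grad_x L = 0): Q x + c + A^T lambda = 0.
Primal feasibility: A x = b.

This gives the KKT block system:
  [ Q   A^T ] [ x     ]   [-c ]
  [ A    0  ] [ lambda ] = [ b ]

Solving the linear system:
  x*      = (-1.3712, 2.0388, -1.59)
  lambda* = (-4.0656)
  f(x*)   = 25.0665

x* = (-1.3712, 2.0388, -1.59), lambda* = (-4.0656)


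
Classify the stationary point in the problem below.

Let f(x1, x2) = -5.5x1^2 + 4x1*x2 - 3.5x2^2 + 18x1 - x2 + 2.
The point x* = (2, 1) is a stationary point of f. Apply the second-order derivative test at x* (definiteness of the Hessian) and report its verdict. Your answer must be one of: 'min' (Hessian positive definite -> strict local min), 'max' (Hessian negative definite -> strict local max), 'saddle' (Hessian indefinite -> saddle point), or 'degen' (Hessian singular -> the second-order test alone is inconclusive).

Compute the Hessian H = grad^2 f:
  H = [[-11, 4], [4, -7]]
Verify stationarity: grad f(x*) = H x* + g = (0, 0).
Eigenvalues of H: -13.4721, -4.5279.
Both eigenvalues < 0, so H is negative definite -> x* is a strict local max.

max


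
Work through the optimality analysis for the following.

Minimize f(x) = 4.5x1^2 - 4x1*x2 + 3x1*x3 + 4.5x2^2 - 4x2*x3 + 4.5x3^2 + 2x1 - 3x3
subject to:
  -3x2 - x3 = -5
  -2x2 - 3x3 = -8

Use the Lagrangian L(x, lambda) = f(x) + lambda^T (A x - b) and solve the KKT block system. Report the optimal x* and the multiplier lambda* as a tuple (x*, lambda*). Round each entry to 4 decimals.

Form the Lagrangian:
  L(x, lambda) = (1/2) x^T Q x + c^T x + lambda^T (A x - b)
Stationarity (grad_x L = 0): Q x + c + A^T lambda = 0.
Primal feasibility: A x = b.

This gives the KKT block system:
  [ Q   A^T ] [ x     ]   [-c ]
  [ A    0  ] [ lambda ] = [ b ]

Solving the linear system:
  x*      = (-0.4444, 1, 2)
  lambda* = (-1.5714, 3.746)
  f(x*)   = 7.6111

x* = (-0.4444, 1, 2), lambda* = (-1.5714, 3.746)


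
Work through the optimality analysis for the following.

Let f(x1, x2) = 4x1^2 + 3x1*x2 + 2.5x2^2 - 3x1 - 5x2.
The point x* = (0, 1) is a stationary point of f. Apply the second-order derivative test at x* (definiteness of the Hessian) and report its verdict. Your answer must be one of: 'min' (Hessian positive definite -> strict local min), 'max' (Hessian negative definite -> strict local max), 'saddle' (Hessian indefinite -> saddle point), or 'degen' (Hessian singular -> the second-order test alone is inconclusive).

Compute the Hessian H = grad^2 f:
  H = [[8, 3], [3, 5]]
Verify stationarity: grad f(x*) = H x* + g = (0, 0).
Eigenvalues of H: 3.1459, 9.8541.
Both eigenvalues > 0, so H is positive definite -> x* is a strict local min.

min


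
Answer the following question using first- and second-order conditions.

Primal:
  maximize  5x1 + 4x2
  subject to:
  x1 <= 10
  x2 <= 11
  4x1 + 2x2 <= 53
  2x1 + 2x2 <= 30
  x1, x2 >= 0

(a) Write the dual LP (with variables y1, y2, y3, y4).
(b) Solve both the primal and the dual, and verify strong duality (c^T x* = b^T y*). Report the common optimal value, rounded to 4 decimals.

The standard primal-dual pair for 'max c^T x s.t. A x <= b, x >= 0' is:
  Dual:  min b^T y  s.t.  A^T y >= c,  y >= 0.

So the dual LP is:
  minimize  10y1 + 11y2 + 53y3 + 30y4
  subject to:
    y1 + 4y3 + 2y4 >= 5
    y2 + 2y3 + 2y4 >= 4
    y1, y2, y3, y4 >= 0

Solving the primal: x* = (10, 5).
  primal value c^T x* = 70.
Solving the dual: y* = (1, 0, 0, 2).
  dual value b^T y* = 70.
Strong duality: c^T x* = b^T y*. Confirmed.

70


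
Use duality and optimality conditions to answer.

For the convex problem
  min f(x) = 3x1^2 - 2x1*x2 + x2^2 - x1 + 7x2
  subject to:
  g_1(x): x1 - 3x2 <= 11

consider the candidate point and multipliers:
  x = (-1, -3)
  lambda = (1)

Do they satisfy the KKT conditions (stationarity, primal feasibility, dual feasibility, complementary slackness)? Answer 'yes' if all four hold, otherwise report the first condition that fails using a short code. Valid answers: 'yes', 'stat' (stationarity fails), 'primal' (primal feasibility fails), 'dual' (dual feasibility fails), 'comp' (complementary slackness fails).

Gradient of f: grad f(x) = Q x + c = (-1, 3)
Constraint values g_i(x) = a_i^T x - b_i:
  g_1((-1, -3)) = -3
Stationarity residual: grad f(x) + sum_i lambda_i a_i = (0, 0)
  -> stationarity OK
Primal feasibility (all g_i <= 0): OK
Dual feasibility (all lambda_i >= 0): OK
Complementary slackness (lambda_i * g_i(x) = 0 for all i): FAILS

Verdict: the first failing condition is complementary_slackness -> comp.

comp


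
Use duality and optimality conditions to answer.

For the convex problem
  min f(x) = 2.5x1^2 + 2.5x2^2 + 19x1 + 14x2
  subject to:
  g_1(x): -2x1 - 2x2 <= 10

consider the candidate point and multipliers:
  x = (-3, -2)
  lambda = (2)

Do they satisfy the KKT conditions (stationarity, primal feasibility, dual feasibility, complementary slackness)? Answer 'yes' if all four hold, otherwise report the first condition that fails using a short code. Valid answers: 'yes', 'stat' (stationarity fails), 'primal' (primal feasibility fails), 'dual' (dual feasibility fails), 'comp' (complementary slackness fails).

Gradient of f: grad f(x) = Q x + c = (4, 4)
Constraint values g_i(x) = a_i^T x - b_i:
  g_1((-3, -2)) = 0
Stationarity residual: grad f(x) + sum_i lambda_i a_i = (0, 0)
  -> stationarity OK
Primal feasibility (all g_i <= 0): OK
Dual feasibility (all lambda_i >= 0): OK
Complementary slackness (lambda_i * g_i(x) = 0 for all i): OK

Verdict: yes, KKT holds.

yes


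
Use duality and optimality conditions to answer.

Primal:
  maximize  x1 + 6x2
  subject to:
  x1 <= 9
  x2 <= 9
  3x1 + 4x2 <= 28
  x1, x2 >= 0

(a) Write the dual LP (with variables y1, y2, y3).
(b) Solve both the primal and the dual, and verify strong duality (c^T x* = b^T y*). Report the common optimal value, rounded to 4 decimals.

The standard primal-dual pair for 'max c^T x s.t. A x <= b, x >= 0' is:
  Dual:  min b^T y  s.t.  A^T y >= c,  y >= 0.

So the dual LP is:
  minimize  9y1 + 9y2 + 28y3
  subject to:
    y1 + 3y3 >= 1
    y2 + 4y3 >= 6
    y1, y2, y3 >= 0

Solving the primal: x* = (0, 7).
  primal value c^T x* = 42.
Solving the dual: y* = (0, 0, 1.5).
  dual value b^T y* = 42.
Strong duality: c^T x* = b^T y*. Confirmed.

42


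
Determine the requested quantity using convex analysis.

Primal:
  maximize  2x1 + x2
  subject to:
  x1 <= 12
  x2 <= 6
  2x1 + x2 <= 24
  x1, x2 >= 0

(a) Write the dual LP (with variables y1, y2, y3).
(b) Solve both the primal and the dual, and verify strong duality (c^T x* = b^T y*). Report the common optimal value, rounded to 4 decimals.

The standard primal-dual pair for 'max c^T x s.t. A x <= b, x >= 0' is:
  Dual:  min b^T y  s.t.  A^T y >= c,  y >= 0.

So the dual LP is:
  minimize  12y1 + 6y2 + 24y3
  subject to:
    y1 + 2y3 >= 2
    y2 + y3 >= 1
    y1, y2, y3 >= 0

Solving the primal: x* = (12, 0).
  primal value c^T x* = 24.
Solving the dual: y* = (0, 0, 1).
  dual value b^T y* = 24.
Strong duality: c^T x* = b^T y*. Confirmed.

24


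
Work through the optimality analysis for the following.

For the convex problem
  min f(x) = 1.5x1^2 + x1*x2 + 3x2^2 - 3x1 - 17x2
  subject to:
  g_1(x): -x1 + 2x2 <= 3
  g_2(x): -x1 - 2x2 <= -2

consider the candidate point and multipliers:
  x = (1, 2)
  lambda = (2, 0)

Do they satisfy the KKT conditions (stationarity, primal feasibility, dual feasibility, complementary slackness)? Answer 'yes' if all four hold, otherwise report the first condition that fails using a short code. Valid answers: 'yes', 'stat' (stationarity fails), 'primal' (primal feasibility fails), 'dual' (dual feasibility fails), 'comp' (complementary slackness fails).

Gradient of f: grad f(x) = Q x + c = (2, -4)
Constraint values g_i(x) = a_i^T x - b_i:
  g_1((1, 2)) = 0
  g_2((1, 2)) = -3
Stationarity residual: grad f(x) + sum_i lambda_i a_i = (0, 0)
  -> stationarity OK
Primal feasibility (all g_i <= 0): OK
Dual feasibility (all lambda_i >= 0): OK
Complementary slackness (lambda_i * g_i(x) = 0 for all i): OK

Verdict: yes, KKT holds.

yes


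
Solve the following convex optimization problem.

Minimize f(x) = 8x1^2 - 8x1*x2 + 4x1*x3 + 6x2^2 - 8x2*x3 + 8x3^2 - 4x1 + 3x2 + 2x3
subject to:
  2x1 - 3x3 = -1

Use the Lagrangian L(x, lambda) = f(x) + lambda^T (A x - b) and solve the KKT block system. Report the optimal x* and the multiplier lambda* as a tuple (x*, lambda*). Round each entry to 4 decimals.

Form the Lagrangian:
  L(x, lambda) = (1/2) x^T Q x + c^T x + lambda^T (A x - b)
Stationarity (grad_x L = 0): Q x + c + A^T lambda = 0.
Primal feasibility: A x = b.

This gives the KKT block system:
  [ Q   A^T ] [ x     ]   [-c ]
  [ A    0  ] [ lambda ] = [ b ]

Solving the linear system:
  x*      = (-0.1902, -0.2391, 0.2065)
  lambda* = (2.1522)
  f(x*)   = 1.3043

x* = (-0.1902, -0.2391, 0.2065), lambda* = (2.1522)


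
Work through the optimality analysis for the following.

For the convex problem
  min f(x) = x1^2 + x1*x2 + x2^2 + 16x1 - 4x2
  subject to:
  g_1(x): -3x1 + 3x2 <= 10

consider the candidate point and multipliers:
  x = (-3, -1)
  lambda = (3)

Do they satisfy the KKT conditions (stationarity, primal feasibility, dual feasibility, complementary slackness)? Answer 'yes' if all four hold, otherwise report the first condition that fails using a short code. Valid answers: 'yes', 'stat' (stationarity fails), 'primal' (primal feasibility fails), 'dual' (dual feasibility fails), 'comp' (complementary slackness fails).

Gradient of f: grad f(x) = Q x + c = (9, -9)
Constraint values g_i(x) = a_i^T x - b_i:
  g_1((-3, -1)) = -4
Stationarity residual: grad f(x) + sum_i lambda_i a_i = (0, 0)
  -> stationarity OK
Primal feasibility (all g_i <= 0): OK
Dual feasibility (all lambda_i >= 0): OK
Complementary slackness (lambda_i * g_i(x) = 0 for all i): FAILS

Verdict: the first failing condition is complementary_slackness -> comp.

comp


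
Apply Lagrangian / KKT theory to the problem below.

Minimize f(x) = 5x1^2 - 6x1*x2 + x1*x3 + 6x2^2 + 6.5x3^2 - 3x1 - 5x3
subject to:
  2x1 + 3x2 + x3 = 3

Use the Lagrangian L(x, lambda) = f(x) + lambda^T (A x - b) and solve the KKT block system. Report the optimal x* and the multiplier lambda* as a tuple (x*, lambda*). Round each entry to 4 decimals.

Form the Lagrangian:
  L(x, lambda) = (1/2) x^T Q x + c^T x + lambda^T (A x - b)
Stationarity (grad_x L = 0): Q x + c + A^T lambda = 0.
Primal feasibility: A x = b.

This gives the KKT block system:
  [ Q   A^T ] [ x     ]   [-c ]
  [ A    0  ] [ lambda ] = [ b ]

Solving the linear system:
  x*      = (0.6373, 0.4498, 0.376)
  lambda* = (-0.5248)
  f(x*)   = -1.1086

x* = (0.6373, 0.4498, 0.376), lambda* = (-0.5248)


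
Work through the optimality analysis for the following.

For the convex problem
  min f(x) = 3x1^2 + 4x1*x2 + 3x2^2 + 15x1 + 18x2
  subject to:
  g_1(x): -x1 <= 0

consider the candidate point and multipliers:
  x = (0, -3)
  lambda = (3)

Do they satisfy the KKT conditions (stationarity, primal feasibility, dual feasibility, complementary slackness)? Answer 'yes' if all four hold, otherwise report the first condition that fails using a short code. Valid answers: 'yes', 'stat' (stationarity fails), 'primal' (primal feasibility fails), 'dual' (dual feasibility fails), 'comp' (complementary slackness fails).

Gradient of f: grad f(x) = Q x + c = (3, 0)
Constraint values g_i(x) = a_i^T x - b_i:
  g_1((0, -3)) = 0
Stationarity residual: grad f(x) + sum_i lambda_i a_i = (0, 0)
  -> stationarity OK
Primal feasibility (all g_i <= 0): OK
Dual feasibility (all lambda_i >= 0): OK
Complementary slackness (lambda_i * g_i(x) = 0 for all i): OK

Verdict: yes, KKT holds.

yes


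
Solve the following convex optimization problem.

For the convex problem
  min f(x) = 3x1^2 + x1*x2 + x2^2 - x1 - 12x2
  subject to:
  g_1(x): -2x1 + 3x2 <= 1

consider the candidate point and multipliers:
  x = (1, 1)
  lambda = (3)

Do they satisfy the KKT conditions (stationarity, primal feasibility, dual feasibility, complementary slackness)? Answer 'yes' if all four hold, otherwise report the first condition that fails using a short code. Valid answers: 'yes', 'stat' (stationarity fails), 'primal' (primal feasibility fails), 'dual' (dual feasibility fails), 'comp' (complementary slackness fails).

Gradient of f: grad f(x) = Q x + c = (6, -9)
Constraint values g_i(x) = a_i^T x - b_i:
  g_1((1, 1)) = 0
Stationarity residual: grad f(x) + sum_i lambda_i a_i = (0, 0)
  -> stationarity OK
Primal feasibility (all g_i <= 0): OK
Dual feasibility (all lambda_i >= 0): OK
Complementary slackness (lambda_i * g_i(x) = 0 for all i): OK

Verdict: yes, KKT holds.

yes


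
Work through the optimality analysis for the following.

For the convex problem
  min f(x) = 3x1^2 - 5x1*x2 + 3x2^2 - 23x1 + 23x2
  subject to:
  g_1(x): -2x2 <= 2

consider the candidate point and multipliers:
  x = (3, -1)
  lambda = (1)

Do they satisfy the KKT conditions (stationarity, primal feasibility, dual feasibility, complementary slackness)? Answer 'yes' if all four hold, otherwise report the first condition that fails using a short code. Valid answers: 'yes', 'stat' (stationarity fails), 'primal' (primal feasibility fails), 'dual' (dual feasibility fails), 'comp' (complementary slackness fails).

Gradient of f: grad f(x) = Q x + c = (0, 2)
Constraint values g_i(x) = a_i^T x - b_i:
  g_1((3, -1)) = 0
Stationarity residual: grad f(x) + sum_i lambda_i a_i = (0, 0)
  -> stationarity OK
Primal feasibility (all g_i <= 0): OK
Dual feasibility (all lambda_i >= 0): OK
Complementary slackness (lambda_i * g_i(x) = 0 for all i): OK

Verdict: yes, KKT holds.

yes


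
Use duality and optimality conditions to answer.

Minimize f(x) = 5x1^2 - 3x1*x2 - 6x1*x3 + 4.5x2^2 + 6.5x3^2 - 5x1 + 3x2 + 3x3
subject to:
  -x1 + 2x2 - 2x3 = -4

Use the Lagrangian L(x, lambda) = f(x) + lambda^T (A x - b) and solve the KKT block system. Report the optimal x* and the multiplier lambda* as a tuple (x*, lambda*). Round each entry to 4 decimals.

Form the Lagrangian:
  L(x, lambda) = (1/2) x^T Q x + c^T x + lambda^T (A x - b)
Stationarity (grad_x L = 0): Q x + c + A^T lambda = 0.
Primal feasibility: A x = b.

This gives the KKT block system:
  [ Q   A^T ] [ x     ]   [-c ]
  [ A    0  ] [ lambda ] = [ b ]

Solving the linear system:
  x*      = (1.075, -0.6971, 0.7653)
  lambda* = (3.2497)
  f(x*)   = 3.9141

x* = (1.075, -0.6971, 0.7653), lambda* = (3.2497)


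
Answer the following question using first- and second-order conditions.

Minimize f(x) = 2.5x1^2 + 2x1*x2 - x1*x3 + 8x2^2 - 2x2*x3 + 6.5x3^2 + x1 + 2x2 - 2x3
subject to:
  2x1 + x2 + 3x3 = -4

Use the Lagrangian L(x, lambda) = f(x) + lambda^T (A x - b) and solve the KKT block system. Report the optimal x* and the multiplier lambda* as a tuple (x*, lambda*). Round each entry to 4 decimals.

Form the Lagrangian:
  L(x, lambda) = (1/2) x^T Q x + c^T x + lambda^T (A x - b)
Stationarity (grad_x L = 0): Q x + c + A^T lambda = 0.
Primal feasibility: A x = b.

This gives the KKT block system:
  [ Q   A^T ] [ x     ]   [-c ]
  [ A    0  ] [ lambda ] = [ b ]

Solving the linear system:
  x*      = (-1.1548, -0.1886, -0.5006)
  lambda* = (2.3253)
  f(x*)   = 4.3852

x* = (-1.1548, -0.1886, -0.5006), lambda* = (2.3253)


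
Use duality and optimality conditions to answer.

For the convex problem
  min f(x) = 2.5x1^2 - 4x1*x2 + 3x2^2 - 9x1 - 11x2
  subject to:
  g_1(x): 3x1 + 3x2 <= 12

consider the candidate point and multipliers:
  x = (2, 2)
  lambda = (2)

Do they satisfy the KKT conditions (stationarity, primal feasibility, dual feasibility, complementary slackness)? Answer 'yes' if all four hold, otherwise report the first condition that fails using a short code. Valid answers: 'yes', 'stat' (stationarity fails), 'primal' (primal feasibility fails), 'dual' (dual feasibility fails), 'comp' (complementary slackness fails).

Gradient of f: grad f(x) = Q x + c = (-7, -7)
Constraint values g_i(x) = a_i^T x - b_i:
  g_1((2, 2)) = 0
Stationarity residual: grad f(x) + sum_i lambda_i a_i = (-1, -1)
  -> stationarity FAILS
Primal feasibility (all g_i <= 0): OK
Dual feasibility (all lambda_i >= 0): OK
Complementary slackness (lambda_i * g_i(x) = 0 for all i): OK

Verdict: the first failing condition is stationarity -> stat.

stat


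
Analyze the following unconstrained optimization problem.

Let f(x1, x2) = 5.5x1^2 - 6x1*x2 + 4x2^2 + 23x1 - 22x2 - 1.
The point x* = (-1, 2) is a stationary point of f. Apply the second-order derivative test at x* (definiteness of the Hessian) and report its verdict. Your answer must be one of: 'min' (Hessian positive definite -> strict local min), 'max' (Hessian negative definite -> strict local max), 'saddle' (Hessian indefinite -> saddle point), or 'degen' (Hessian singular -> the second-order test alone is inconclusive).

Compute the Hessian H = grad^2 f:
  H = [[11, -6], [-6, 8]]
Verify stationarity: grad f(x*) = H x* + g = (0, 0).
Eigenvalues of H: 3.3153, 15.6847.
Both eigenvalues > 0, so H is positive definite -> x* is a strict local min.

min


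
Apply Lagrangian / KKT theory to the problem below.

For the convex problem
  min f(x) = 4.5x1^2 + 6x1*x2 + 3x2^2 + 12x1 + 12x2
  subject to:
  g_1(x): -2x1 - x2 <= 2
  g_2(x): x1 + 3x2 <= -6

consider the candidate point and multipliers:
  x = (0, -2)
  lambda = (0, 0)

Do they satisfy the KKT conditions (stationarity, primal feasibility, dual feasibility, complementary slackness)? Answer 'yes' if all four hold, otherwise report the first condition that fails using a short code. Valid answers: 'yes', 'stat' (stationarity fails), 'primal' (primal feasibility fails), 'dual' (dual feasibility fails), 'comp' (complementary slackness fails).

Gradient of f: grad f(x) = Q x + c = (0, 0)
Constraint values g_i(x) = a_i^T x - b_i:
  g_1((0, -2)) = 0
  g_2((0, -2)) = 0
Stationarity residual: grad f(x) + sum_i lambda_i a_i = (0, 0)
  -> stationarity OK
Primal feasibility (all g_i <= 0): OK
Dual feasibility (all lambda_i >= 0): OK
Complementary slackness (lambda_i * g_i(x) = 0 for all i): OK

Verdict: yes, KKT holds.

yes


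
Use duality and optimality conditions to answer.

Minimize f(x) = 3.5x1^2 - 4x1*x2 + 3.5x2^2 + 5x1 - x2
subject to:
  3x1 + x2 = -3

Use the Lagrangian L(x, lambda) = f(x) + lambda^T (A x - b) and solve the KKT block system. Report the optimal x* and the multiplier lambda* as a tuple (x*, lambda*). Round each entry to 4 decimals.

Form the Lagrangian:
  L(x, lambda) = (1/2) x^T Q x + c^T x + lambda^T (A x - b)
Stationarity (grad_x L = 0): Q x + c + A^T lambda = 0.
Primal feasibility: A x = b.

This gives the KKT block system:
  [ Q   A^T ] [ x     ]   [-c ]
  [ A    0  ] [ lambda ] = [ b ]

Solving the linear system:
  x*      = (-0.883, -0.3511)
  lambda* = (-0.0745)
  f(x*)   = -2.1436

x* = (-0.883, -0.3511), lambda* = (-0.0745)


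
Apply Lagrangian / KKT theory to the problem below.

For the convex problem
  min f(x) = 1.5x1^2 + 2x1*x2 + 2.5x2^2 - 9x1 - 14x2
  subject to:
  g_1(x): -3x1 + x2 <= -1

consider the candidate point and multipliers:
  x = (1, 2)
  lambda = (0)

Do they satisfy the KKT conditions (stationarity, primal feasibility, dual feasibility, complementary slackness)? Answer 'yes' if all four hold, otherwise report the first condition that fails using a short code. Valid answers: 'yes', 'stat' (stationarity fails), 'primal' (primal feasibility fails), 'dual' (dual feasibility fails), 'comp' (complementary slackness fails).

Gradient of f: grad f(x) = Q x + c = (-2, -2)
Constraint values g_i(x) = a_i^T x - b_i:
  g_1((1, 2)) = 0
Stationarity residual: grad f(x) + sum_i lambda_i a_i = (-2, -2)
  -> stationarity FAILS
Primal feasibility (all g_i <= 0): OK
Dual feasibility (all lambda_i >= 0): OK
Complementary slackness (lambda_i * g_i(x) = 0 for all i): OK

Verdict: the first failing condition is stationarity -> stat.

stat


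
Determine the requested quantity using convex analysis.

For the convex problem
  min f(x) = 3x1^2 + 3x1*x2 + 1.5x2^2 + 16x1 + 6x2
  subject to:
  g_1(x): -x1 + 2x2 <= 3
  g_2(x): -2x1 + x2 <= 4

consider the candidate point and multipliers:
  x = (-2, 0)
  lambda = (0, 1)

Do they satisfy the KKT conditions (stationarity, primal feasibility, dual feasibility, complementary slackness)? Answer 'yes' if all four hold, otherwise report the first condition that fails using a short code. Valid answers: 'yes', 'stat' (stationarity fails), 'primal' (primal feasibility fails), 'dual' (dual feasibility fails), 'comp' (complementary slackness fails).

Gradient of f: grad f(x) = Q x + c = (4, 0)
Constraint values g_i(x) = a_i^T x - b_i:
  g_1((-2, 0)) = -1
  g_2((-2, 0)) = 0
Stationarity residual: grad f(x) + sum_i lambda_i a_i = (2, 1)
  -> stationarity FAILS
Primal feasibility (all g_i <= 0): OK
Dual feasibility (all lambda_i >= 0): OK
Complementary slackness (lambda_i * g_i(x) = 0 for all i): OK

Verdict: the first failing condition is stationarity -> stat.

stat


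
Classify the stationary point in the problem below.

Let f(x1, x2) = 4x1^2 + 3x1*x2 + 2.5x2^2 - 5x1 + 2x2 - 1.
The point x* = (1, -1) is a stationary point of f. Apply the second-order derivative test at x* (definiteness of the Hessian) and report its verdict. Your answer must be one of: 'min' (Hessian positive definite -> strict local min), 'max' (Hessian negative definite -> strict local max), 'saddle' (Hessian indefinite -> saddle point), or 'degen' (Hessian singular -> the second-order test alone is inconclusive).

Compute the Hessian H = grad^2 f:
  H = [[8, 3], [3, 5]]
Verify stationarity: grad f(x*) = H x* + g = (0, 0).
Eigenvalues of H: 3.1459, 9.8541.
Both eigenvalues > 0, so H is positive definite -> x* is a strict local min.

min


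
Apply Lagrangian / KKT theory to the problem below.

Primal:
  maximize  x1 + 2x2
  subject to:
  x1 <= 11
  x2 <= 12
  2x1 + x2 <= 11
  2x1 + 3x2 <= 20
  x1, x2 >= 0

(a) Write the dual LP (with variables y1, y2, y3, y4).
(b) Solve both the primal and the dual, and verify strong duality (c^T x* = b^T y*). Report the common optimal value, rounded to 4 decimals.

The standard primal-dual pair for 'max c^T x s.t. A x <= b, x >= 0' is:
  Dual:  min b^T y  s.t.  A^T y >= c,  y >= 0.

So the dual LP is:
  minimize  11y1 + 12y2 + 11y3 + 20y4
  subject to:
    y1 + 2y3 + 2y4 >= 1
    y2 + y3 + 3y4 >= 2
    y1, y2, y3, y4 >= 0

Solving the primal: x* = (0, 6.6667).
  primal value c^T x* = 13.3333.
Solving the dual: y* = (0, 0, 0, 0.6667).
  dual value b^T y* = 13.3333.
Strong duality: c^T x* = b^T y*. Confirmed.

13.3333


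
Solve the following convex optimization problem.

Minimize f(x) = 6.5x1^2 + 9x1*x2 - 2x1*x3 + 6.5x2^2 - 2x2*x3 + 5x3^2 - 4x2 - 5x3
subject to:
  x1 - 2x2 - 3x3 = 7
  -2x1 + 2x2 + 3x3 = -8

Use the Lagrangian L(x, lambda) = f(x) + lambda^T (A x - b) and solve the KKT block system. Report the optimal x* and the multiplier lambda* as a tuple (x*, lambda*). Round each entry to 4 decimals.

Form the Lagrangian:
  L(x, lambda) = (1/2) x^T Q x + c^T x + lambda^T (A x - b)
Stationarity (grad_x L = 0): Q x + c + A^T lambda = 0.
Primal feasibility: A x = b.

This gives the KKT block system:
  [ Q   A^T ] [ x     ]   [-c ]
  [ A    0  ] [ lambda ] = [ b ]

Solving the linear system:
  x*      = (1, -1.3425, -1.105)
  lambda* = (-7.116, -1.9945)
  f(x*)   = 22.3757

x* = (1, -1.3425, -1.105), lambda* = (-7.116, -1.9945)


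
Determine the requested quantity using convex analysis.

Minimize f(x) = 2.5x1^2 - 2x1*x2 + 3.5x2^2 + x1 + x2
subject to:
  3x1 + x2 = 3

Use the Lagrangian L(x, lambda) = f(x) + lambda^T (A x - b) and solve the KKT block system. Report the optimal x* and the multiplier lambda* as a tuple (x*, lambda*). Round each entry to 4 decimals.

Form the Lagrangian:
  L(x, lambda) = (1/2) x^T Q x + c^T x + lambda^T (A x - b)
Stationarity (grad_x L = 0): Q x + c + A^T lambda = 0.
Primal feasibility: A x = b.

This gives the KKT block system:
  [ Q   A^T ] [ x     ]   [-c ]
  [ A    0  ] [ lambda ] = [ b ]

Solving the linear system:
  x*      = (0.8875, 0.3375)
  lambda* = (-1.5875)
  f(x*)   = 2.9937

x* = (0.8875, 0.3375), lambda* = (-1.5875)
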